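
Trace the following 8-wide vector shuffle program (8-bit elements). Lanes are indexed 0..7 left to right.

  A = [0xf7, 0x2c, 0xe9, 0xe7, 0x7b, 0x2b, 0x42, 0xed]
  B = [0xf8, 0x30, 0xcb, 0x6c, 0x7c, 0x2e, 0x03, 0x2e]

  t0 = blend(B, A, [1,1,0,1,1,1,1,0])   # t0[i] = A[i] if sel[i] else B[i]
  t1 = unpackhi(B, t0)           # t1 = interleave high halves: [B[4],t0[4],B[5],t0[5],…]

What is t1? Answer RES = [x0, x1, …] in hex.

RES = [0x7c, 0x7b, 0x2e, 0x2b, 0x03, 0x42, 0x2e, 0x2e]

→ t0 |f7|2c|cb|e7|7b|2b|42|2e|
→ t1 |7c|7b|2e|2b|03|42|2e|2e|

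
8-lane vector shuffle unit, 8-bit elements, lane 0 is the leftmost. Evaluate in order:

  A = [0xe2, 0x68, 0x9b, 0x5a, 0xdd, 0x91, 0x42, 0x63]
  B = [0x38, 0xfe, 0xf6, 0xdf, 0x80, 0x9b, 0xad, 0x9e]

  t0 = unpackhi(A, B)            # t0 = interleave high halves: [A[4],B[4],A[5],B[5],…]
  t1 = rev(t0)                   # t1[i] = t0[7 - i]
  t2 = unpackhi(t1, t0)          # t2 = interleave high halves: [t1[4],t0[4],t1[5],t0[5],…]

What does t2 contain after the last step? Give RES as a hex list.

RES = [ 0x9b  0x42  0x91  0xad  0x80  0x63  0xdd  0x9e ]

  t0: dd 80 91 9b 42 ad 63 9e
  t1: 9e 63 ad 42 9b 91 80 dd
  t2: 9b 42 91 ad 80 63 dd 9e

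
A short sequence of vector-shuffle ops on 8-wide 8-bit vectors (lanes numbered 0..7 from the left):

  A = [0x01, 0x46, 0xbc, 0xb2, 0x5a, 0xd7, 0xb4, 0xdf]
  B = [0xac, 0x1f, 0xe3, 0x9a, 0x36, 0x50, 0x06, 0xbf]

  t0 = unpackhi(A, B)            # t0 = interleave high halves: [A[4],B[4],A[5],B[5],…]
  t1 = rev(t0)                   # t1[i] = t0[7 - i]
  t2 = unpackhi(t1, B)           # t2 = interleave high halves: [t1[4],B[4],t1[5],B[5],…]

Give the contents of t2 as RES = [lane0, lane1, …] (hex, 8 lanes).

RES = [0x50, 0x36, 0xd7, 0x50, 0x36, 0x06, 0x5a, 0xbf]

t0 = [0x5a, 0x36, 0xd7, 0x50, 0xb4, 0x06, 0xdf, 0xbf]
t1 = [0xbf, 0xdf, 0x06, 0xb4, 0x50, 0xd7, 0x36, 0x5a]
t2 = [0x50, 0x36, 0xd7, 0x50, 0x36, 0x06, 0x5a, 0xbf]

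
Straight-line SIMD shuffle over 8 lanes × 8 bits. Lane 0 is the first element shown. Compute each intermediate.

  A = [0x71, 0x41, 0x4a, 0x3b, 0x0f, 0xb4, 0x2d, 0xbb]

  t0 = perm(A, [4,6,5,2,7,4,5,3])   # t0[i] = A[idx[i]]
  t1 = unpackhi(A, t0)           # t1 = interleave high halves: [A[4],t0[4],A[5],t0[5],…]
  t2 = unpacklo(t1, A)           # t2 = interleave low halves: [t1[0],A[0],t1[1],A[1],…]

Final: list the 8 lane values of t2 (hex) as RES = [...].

RES = [0x0f, 0x71, 0xbb, 0x41, 0xb4, 0x4a, 0x0f, 0x3b]

→ t0 |0f|2d|b4|4a|bb|0f|b4|3b|
→ t1 |0f|bb|b4|0f|2d|b4|bb|3b|
→ t2 |0f|71|bb|41|b4|4a|0f|3b|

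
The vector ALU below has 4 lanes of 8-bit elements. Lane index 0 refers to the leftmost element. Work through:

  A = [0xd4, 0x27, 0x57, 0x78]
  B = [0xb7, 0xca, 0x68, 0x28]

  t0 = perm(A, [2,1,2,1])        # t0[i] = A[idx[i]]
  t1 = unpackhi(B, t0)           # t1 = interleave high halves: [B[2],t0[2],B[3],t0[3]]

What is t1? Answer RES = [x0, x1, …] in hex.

  t0: 57 27 57 27
  t1: 68 57 28 27

RES = [0x68, 0x57, 0x28, 0x27]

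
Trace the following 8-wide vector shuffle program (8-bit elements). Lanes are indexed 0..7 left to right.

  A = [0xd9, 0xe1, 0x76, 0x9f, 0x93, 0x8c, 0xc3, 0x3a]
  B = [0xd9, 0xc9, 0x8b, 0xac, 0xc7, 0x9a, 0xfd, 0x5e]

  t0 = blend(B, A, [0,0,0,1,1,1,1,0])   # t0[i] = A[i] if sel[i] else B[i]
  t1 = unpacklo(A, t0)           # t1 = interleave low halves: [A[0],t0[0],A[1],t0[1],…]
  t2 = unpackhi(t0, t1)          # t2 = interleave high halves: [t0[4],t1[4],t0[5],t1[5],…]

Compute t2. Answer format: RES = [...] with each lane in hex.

→ t0 |d9|c9|8b|9f|93|8c|c3|5e|
→ t1 |d9|d9|e1|c9|76|8b|9f|9f|
→ t2 |93|76|8c|8b|c3|9f|5e|9f|

RES = [0x93, 0x76, 0x8c, 0x8b, 0xc3, 0x9f, 0x5e, 0x9f]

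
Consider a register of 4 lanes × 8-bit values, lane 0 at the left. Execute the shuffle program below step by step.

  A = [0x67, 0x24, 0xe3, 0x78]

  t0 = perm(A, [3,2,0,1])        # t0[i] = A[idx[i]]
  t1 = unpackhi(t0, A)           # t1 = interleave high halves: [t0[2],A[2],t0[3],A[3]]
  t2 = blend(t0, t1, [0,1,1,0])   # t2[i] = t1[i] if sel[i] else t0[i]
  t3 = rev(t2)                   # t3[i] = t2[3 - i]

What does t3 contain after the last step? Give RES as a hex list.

  t0: 78 e3 67 24
  t1: 67 e3 24 78
  t2: 78 e3 24 24
  t3: 24 24 e3 78

RES = [0x24, 0x24, 0xe3, 0x78]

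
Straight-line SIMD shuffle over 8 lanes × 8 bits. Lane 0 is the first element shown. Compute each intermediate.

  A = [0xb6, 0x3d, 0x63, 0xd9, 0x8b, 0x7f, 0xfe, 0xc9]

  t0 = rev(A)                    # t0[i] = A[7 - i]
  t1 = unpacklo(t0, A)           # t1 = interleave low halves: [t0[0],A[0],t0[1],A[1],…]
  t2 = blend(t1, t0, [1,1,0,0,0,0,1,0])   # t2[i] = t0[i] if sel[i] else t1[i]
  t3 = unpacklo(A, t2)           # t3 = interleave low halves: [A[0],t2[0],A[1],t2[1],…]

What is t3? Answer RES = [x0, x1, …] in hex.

RES = [0xb6, 0xc9, 0x3d, 0xfe, 0x63, 0xfe, 0xd9, 0x3d]

→ t0 |c9|fe|7f|8b|d9|63|3d|b6|
→ t1 |c9|b6|fe|3d|7f|63|8b|d9|
→ t2 |c9|fe|fe|3d|7f|63|3d|d9|
→ t3 |b6|c9|3d|fe|63|fe|d9|3d|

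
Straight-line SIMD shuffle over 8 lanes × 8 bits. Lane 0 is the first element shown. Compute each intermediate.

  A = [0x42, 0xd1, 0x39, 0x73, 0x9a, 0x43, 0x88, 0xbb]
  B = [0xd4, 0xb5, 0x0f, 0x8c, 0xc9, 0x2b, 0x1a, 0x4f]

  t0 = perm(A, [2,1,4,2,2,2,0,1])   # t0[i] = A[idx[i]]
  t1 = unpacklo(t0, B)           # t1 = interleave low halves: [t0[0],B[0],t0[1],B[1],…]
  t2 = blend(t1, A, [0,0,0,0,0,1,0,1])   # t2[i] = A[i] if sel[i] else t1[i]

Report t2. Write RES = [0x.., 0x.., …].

t0 = [0x39, 0xd1, 0x9a, 0x39, 0x39, 0x39, 0x42, 0xd1]
t1 = [0x39, 0xd4, 0xd1, 0xb5, 0x9a, 0x0f, 0x39, 0x8c]
t2 = [0x39, 0xd4, 0xd1, 0xb5, 0x9a, 0x43, 0x39, 0xbb]

RES = [ 0x39  0xd4  0xd1  0xb5  0x9a  0x43  0x39  0xbb ]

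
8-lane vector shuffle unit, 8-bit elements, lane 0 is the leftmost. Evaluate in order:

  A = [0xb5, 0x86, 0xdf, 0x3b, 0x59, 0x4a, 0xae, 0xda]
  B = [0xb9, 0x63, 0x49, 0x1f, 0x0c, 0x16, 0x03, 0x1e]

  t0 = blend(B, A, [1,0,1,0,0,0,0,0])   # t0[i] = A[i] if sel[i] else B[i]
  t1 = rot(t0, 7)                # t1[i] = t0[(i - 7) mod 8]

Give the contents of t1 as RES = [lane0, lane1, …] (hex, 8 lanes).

RES = [0x63, 0xdf, 0x1f, 0x0c, 0x16, 0x03, 0x1e, 0xb5]

→ t0 |b5|63|df|1f|0c|16|03|1e|
→ t1 |63|df|1f|0c|16|03|1e|b5|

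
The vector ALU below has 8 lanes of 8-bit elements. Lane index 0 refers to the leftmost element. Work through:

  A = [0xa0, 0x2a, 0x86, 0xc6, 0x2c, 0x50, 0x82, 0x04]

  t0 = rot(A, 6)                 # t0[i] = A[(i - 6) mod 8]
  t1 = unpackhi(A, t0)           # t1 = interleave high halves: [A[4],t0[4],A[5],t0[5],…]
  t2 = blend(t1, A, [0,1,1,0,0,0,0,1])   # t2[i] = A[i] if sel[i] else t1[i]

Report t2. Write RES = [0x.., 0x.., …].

t0 = [0x86, 0xc6, 0x2c, 0x50, 0x82, 0x04, 0xa0, 0x2a]
t1 = [0x2c, 0x82, 0x50, 0x04, 0x82, 0xa0, 0x04, 0x2a]
t2 = [0x2c, 0x2a, 0x86, 0x04, 0x82, 0xa0, 0x04, 0x04]

RES = [0x2c, 0x2a, 0x86, 0x04, 0x82, 0xa0, 0x04, 0x04]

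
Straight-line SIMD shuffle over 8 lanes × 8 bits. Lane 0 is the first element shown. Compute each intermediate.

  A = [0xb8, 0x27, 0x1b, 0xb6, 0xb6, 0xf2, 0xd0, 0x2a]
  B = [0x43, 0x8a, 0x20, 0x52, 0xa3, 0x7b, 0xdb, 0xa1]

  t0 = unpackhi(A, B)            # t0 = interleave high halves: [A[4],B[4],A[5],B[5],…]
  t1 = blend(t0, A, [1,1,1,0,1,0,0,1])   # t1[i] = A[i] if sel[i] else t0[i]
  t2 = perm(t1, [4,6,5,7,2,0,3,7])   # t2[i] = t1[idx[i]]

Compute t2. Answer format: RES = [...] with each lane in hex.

→ t0 |b6|a3|f2|7b|d0|db|2a|a1|
→ t1 |b8|27|1b|7b|b6|db|2a|2a|
→ t2 |b6|2a|db|2a|1b|b8|7b|2a|

RES = [0xb6, 0x2a, 0xdb, 0x2a, 0x1b, 0xb8, 0x7b, 0x2a]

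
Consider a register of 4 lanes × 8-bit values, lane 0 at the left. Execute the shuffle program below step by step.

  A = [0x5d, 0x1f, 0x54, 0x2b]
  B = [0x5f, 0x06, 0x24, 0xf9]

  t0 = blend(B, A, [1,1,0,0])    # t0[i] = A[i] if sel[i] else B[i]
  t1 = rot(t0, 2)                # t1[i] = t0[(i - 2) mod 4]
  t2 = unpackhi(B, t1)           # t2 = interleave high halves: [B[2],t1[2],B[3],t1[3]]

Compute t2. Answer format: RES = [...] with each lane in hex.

  t0: 5d 1f 24 f9
  t1: 24 f9 5d 1f
  t2: 24 5d f9 1f

RES = [0x24, 0x5d, 0xf9, 0x1f]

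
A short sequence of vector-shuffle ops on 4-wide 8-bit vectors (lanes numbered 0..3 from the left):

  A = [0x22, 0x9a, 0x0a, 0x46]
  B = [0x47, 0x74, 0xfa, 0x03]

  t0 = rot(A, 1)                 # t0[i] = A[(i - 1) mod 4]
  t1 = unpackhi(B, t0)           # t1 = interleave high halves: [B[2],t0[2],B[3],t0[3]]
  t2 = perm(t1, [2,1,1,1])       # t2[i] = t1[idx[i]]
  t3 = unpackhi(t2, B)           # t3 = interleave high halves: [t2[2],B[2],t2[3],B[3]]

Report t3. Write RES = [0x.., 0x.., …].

RES = [0x9a, 0xfa, 0x9a, 0x03]

→ t0 |46|22|9a|0a|
→ t1 |fa|9a|03|0a|
→ t2 |03|9a|9a|9a|
→ t3 |9a|fa|9a|03|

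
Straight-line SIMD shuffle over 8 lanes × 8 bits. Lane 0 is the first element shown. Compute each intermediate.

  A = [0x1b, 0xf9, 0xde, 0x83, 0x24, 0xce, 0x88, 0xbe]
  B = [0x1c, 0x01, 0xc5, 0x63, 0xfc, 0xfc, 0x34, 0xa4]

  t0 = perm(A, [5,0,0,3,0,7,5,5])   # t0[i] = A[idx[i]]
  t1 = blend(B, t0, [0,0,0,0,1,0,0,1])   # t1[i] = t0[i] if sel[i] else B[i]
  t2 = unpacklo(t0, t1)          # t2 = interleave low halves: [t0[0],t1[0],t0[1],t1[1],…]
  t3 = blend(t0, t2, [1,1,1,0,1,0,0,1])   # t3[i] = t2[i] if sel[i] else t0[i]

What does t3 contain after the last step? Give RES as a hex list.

→ t0 |ce|1b|1b|83|1b|be|ce|ce|
→ t1 |1c|01|c5|63|1b|fc|34|ce|
→ t2 |ce|1c|1b|01|1b|c5|83|63|
→ t3 |ce|1c|1b|83|1b|be|ce|63|

RES = [ 0xce  0x1c  0x1b  0x83  0x1b  0xbe  0xce  0x63 ]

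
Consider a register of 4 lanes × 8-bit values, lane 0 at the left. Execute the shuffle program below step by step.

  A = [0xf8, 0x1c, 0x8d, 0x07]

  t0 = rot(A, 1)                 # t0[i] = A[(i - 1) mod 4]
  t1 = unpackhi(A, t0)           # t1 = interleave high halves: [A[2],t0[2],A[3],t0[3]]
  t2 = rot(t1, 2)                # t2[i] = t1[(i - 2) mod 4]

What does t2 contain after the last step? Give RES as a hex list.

→ t0 |07|f8|1c|8d|
→ t1 |8d|1c|07|8d|
→ t2 |07|8d|8d|1c|

RES = [ 0x07  0x8d  0x8d  0x1c ]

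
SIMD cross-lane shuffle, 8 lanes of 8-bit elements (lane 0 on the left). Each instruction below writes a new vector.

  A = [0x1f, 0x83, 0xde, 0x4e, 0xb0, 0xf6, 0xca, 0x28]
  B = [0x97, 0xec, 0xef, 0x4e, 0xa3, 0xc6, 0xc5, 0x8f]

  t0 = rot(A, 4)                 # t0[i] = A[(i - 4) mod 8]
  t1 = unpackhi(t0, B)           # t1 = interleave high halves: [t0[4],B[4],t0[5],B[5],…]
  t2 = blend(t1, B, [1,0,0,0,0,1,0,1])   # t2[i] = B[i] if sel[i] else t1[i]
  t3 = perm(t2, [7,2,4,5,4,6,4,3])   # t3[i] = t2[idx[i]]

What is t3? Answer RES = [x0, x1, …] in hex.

→ t0 |b0|f6|ca|28|1f|83|de|4e|
→ t1 |1f|a3|83|c6|de|c5|4e|8f|
→ t2 |97|a3|83|c6|de|c6|4e|8f|
→ t3 |8f|83|de|c6|de|4e|de|c6|

RES = [0x8f, 0x83, 0xde, 0xc6, 0xde, 0x4e, 0xde, 0xc6]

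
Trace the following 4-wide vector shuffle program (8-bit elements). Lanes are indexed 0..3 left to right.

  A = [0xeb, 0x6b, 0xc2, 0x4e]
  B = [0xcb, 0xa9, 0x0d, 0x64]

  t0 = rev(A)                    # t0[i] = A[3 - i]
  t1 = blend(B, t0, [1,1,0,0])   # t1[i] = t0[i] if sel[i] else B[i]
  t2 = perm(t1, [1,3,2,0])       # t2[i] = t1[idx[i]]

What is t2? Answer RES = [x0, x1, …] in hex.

t0 = [0x4e, 0xc2, 0x6b, 0xeb]
t1 = [0x4e, 0xc2, 0x0d, 0x64]
t2 = [0xc2, 0x64, 0x0d, 0x4e]

RES = [0xc2, 0x64, 0x0d, 0x4e]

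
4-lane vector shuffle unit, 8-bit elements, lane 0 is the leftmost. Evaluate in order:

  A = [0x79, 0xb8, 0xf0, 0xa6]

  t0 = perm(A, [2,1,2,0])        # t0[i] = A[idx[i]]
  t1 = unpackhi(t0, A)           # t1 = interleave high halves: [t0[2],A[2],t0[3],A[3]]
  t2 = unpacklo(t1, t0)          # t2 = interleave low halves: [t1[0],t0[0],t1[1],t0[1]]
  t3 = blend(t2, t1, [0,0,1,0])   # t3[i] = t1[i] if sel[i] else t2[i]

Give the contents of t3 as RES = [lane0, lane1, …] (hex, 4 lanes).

RES = [0xf0, 0xf0, 0x79, 0xb8]

t0 = [0xf0, 0xb8, 0xf0, 0x79]
t1 = [0xf0, 0xf0, 0x79, 0xa6]
t2 = [0xf0, 0xf0, 0xf0, 0xb8]
t3 = [0xf0, 0xf0, 0x79, 0xb8]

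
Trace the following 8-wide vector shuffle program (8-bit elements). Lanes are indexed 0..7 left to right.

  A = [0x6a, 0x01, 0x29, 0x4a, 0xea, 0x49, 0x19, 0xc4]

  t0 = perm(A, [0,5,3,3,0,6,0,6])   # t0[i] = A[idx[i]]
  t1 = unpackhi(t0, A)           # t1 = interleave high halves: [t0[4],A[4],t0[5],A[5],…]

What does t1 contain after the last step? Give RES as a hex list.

  t0: 6a 49 4a 4a 6a 19 6a 19
  t1: 6a ea 19 49 6a 19 19 c4

RES = [ 0x6a  0xea  0x19  0x49  0x6a  0x19  0x19  0xc4 ]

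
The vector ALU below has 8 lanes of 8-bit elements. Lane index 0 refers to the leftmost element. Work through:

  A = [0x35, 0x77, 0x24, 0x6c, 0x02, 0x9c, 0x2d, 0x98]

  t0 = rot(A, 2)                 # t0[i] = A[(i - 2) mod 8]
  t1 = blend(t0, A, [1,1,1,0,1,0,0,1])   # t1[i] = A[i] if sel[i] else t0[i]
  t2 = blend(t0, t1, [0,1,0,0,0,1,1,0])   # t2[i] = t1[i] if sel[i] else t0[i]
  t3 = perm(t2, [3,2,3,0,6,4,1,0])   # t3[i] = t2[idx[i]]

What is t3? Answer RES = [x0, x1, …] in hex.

RES = [0x77, 0x35, 0x77, 0x2d, 0x02, 0x24, 0x77, 0x2d]

  t0: 2d 98 35 77 24 6c 02 9c
  t1: 35 77 24 77 02 6c 02 98
  t2: 2d 77 35 77 24 6c 02 9c
  t3: 77 35 77 2d 02 24 77 2d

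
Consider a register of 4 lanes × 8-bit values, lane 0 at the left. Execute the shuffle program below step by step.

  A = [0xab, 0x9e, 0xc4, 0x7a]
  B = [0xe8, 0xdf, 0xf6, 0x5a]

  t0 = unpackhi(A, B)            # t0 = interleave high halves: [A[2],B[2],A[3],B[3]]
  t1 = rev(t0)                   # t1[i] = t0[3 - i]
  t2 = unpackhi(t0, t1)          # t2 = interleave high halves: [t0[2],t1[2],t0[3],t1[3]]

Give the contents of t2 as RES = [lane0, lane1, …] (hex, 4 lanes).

RES = [ 0x7a  0xf6  0x5a  0xc4 ]

t0 = [0xc4, 0xf6, 0x7a, 0x5a]
t1 = [0x5a, 0x7a, 0xf6, 0xc4]
t2 = [0x7a, 0xf6, 0x5a, 0xc4]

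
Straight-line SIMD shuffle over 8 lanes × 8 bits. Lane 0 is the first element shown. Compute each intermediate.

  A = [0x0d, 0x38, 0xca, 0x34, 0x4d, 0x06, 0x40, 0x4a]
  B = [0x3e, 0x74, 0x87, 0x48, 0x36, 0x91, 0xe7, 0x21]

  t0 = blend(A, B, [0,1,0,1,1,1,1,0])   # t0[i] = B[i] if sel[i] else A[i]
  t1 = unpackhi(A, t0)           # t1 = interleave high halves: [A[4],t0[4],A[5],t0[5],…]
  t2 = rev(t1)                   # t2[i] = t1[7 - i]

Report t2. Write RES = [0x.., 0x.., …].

RES = [ 0x4a  0x4a  0xe7  0x40  0x91  0x06  0x36  0x4d ]

→ t0 |0d|74|ca|48|36|91|e7|4a|
→ t1 |4d|36|06|91|40|e7|4a|4a|
→ t2 |4a|4a|e7|40|91|06|36|4d|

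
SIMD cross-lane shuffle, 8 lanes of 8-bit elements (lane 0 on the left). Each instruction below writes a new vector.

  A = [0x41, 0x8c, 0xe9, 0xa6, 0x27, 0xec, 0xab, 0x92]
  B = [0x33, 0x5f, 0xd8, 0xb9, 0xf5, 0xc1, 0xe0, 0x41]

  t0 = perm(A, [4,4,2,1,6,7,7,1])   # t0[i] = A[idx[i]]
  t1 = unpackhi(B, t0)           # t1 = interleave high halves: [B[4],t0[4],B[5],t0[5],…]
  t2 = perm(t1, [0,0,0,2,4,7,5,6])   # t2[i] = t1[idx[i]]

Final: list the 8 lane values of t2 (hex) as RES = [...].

→ t0 |27|27|e9|8c|ab|92|92|8c|
→ t1 |f5|ab|c1|92|e0|92|41|8c|
→ t2 |f5|f5|f5|c1|e0|8c|92|41|

RES = [ 0xf5  0xf5  0xf5  0xc1  0xe0  0x8c  0x92  0x41 ]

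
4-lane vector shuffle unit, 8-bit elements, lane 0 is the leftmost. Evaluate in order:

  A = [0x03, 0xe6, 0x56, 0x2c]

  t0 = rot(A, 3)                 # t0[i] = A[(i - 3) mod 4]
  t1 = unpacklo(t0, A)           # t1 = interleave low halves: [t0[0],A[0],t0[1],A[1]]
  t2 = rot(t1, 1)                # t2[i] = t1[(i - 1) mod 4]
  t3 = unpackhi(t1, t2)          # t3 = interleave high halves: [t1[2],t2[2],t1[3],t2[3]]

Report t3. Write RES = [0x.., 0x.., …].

  t0: e6 56 2c 03
  t1: e6 03 56 e6
  t2: e6 e6 03 56
  t3: 56 03 e6 56

RES = [0x56, 0x03, 0xe6, 0x56]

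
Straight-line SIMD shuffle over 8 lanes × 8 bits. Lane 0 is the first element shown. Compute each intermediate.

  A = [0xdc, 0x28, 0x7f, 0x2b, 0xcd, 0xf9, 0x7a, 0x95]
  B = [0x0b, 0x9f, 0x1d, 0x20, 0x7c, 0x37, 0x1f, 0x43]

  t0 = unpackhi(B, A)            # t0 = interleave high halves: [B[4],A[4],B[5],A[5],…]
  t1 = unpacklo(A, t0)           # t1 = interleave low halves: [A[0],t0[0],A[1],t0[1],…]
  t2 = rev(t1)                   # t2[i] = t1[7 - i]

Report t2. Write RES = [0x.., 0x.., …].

t0 = [0x7c, 0xcd, 0x37, 0xf9, 0x1f, 0x7a, 0x43, 0x95]
t1 = [0xdc, 0x7c, 0x28, 0xcd, 0x7f, 0x37, 0x2b, 0xf9]
t2 = [0xf9, 0x2b, 0x37, 0x7f, 0xcd, 0x28, 0x7c, 0xdc]

RES = [ 0xf9  0x2b  0x37  0x7f  0xcd  0x28  0x7c  0xdc ]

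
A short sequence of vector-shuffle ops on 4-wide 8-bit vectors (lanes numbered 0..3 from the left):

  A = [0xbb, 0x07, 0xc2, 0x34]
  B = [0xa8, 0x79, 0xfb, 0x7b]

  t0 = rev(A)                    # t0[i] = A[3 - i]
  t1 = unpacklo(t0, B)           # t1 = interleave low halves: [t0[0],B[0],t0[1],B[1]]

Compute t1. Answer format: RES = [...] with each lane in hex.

RES = [ 0x34  0xa8  0xc2  0x79 ]

t0 = [0x34, 0xc2, 0x07, 0xbb]
t1 = [0x34, 0xa8, 0xc2, 0x79]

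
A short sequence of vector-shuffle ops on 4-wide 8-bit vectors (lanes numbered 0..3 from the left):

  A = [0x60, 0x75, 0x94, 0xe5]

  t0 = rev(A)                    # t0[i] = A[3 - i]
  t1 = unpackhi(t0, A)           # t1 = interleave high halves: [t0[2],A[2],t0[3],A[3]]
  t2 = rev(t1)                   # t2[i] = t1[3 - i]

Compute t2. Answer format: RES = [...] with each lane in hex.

→ t0 |e5|94|75|60|
→ t1 |75|94|60|e5|
→ t2 |e5|60|94|75|

RES = [ 0xe5  0x60  0x94  0x75 ]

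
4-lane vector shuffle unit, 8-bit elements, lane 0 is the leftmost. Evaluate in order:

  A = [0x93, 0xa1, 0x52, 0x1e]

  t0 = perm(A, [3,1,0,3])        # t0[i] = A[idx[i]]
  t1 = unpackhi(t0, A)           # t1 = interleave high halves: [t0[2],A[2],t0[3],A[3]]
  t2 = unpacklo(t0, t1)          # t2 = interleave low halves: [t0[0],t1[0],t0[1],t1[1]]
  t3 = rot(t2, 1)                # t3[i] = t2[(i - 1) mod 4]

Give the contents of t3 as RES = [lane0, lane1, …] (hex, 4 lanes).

  t0: 1e a1 93 1e
  t1: 93 52 1e 1e
  t2: 1e 93 a1 52
  t3: 52 1e 93 a1

RES = [ 0x52  0x1e  0x93  0xa1 ]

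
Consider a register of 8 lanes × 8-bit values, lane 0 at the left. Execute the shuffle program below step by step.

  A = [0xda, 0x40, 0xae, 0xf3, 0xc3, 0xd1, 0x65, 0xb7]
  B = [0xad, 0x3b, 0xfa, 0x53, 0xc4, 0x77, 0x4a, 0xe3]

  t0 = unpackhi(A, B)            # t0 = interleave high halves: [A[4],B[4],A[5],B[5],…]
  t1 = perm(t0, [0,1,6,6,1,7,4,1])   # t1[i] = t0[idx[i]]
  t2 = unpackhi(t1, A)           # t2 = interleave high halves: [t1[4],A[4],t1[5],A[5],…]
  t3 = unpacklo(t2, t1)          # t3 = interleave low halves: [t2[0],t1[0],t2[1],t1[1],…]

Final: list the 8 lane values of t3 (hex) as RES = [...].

t0 = [0xc3, 0xc4, 0xd1, 0x77, 0x65, 0x4a, 0xb7, 0xe3]
t1 = [0xc3, 0xc4, 0xb7, 0xb7, 0xc4, 0xe3, 0x65, 0xc4]
t2 = [0xc4, 0xc3, 0xe3, 0xd1, 0x65, 0x65, 0xc4, 0xb7]
t3 = [0xc4, 0xc3, 0xc3, 0xc4, 0xe3, 0xb7, 0xd1, 0xb7]

RES = [ 0xc4  0xc3  0xc3  0xc4  0xe3  0xb7  0xd1  0xb7 ]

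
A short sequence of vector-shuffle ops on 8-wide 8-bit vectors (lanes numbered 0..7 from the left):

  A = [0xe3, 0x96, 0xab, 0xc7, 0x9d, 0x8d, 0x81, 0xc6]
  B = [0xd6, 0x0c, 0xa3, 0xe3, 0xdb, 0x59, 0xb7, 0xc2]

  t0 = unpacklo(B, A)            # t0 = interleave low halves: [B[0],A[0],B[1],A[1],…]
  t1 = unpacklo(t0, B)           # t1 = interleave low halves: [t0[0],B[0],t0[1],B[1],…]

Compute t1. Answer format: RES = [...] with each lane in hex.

RES = [0xd6, 0xd6, 0xe3, 0x0c, 0x0c, 0xa3, 0x96, 0xe3]

  t0: d6 e3 0c 96 a3 ab e3 c7
  t1: d6 d6 e3 0c 0c a3 96 e3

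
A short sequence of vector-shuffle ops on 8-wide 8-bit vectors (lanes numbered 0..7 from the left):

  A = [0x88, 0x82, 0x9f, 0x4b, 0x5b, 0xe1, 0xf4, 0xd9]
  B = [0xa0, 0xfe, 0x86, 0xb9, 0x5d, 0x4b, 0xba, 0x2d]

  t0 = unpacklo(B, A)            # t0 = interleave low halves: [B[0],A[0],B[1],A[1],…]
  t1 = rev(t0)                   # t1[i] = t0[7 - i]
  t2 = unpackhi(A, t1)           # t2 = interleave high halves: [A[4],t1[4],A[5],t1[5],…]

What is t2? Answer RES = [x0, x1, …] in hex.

t0 = [0xa0, 0x88, 0xfe, 0x82, 0x86, 0x9f, 0xb9, 0x4b]
t1 = [0x4b, 0xb9, 0x9f, 0x86, 0x82, 0xfe, 0x88, 0xa0]
t2 = [0x5b, 0x82, 0xe1, 0xfe, 0xf4, 0x88, 0xd9, 0xa0]

RES = [ 0x5b  0x82  0xe1  0xfe  0xf4  0x88  0xd9  0xa0 ]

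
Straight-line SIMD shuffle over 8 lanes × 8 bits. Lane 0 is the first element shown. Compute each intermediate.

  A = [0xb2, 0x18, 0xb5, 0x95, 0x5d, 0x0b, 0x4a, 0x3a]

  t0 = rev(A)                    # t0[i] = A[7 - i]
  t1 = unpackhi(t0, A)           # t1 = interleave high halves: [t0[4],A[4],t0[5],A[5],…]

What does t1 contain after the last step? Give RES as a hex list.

t0 = [0x3a, 0x4a, 0x0b, 0x5d, 0x95, 0xb5, 0x18, 0xb2]
t1 = [0x95, 0x5d, 0xb5, 0x0b, 0x18, 0x4a, 0xb2, 0x3a]

RES = [0x95, 0x5d, 0xb5, 0x0b, 0x18, 0x4a, 0xb2, 0x3a]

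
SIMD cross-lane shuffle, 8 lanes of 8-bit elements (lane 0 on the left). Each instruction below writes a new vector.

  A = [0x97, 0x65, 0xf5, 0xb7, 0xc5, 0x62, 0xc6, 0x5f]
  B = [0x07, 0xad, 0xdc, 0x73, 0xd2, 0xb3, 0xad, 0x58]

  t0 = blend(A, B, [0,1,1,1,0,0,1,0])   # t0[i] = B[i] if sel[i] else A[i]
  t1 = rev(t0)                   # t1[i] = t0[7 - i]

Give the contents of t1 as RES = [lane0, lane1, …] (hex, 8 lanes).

RES = [ 0x5f  0xad  0x62  0xc5  0x73  0xdc  0xad  0x97 ]

t0 = [0x97, 0xad, 0xdc, 0x73, 0xc5, 0x62, 0xad, 0x5f]
t1 = [0x5f, 0xad, 0x62, 0xc5, 0x73, 0xdc, 0xad, 0x97]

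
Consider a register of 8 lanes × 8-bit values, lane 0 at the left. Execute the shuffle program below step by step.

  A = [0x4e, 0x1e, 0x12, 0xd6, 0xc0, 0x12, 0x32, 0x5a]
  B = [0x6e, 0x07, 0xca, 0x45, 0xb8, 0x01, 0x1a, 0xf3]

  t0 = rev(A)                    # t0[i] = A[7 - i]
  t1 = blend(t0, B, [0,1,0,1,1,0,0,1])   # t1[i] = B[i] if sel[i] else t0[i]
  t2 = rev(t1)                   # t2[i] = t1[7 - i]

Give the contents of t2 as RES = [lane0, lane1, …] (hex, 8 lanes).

RES = [ 0xf3  0x1e  0x12  0xb8  0x45  0x12  0x07  0x5a ]

  t0: 5a 32 12 c0 d6 12 1e 4e
  t1: 5a 07 12 45 b8 12 1e f3
  t2: f3 1e 12 b8 45 12 07 5a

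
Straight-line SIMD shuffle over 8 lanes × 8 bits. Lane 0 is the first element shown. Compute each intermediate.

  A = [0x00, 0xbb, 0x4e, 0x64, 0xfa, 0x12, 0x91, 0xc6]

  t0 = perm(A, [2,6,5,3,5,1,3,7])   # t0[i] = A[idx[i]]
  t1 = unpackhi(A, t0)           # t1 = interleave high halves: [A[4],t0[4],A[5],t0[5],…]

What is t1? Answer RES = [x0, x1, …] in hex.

RES = [ 0xfa  0x12  0x12  0xbb  0x91  0x64  0xc6  0xc6 ]

  t0: 4e 91 12 64 12 bb 64 c6
  t1: fa 12 12 bb 91 64 c6 c6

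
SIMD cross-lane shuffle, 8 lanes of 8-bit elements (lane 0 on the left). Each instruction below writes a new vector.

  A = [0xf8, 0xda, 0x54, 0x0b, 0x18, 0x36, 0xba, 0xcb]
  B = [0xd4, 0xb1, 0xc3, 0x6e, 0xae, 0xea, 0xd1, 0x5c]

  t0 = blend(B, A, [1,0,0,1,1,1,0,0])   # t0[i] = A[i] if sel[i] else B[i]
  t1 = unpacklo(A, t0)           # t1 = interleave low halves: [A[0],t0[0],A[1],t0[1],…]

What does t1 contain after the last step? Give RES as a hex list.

→ t0 |f8|b1|c3|0b|18|36|d1|5c|
→ t1 |f8|f8|da|b1|54|c3|0b|0b|

RES = [ 0xf8  0xf8  0xda  0xb1  0x54  0xc3  0x0b  0x0b ]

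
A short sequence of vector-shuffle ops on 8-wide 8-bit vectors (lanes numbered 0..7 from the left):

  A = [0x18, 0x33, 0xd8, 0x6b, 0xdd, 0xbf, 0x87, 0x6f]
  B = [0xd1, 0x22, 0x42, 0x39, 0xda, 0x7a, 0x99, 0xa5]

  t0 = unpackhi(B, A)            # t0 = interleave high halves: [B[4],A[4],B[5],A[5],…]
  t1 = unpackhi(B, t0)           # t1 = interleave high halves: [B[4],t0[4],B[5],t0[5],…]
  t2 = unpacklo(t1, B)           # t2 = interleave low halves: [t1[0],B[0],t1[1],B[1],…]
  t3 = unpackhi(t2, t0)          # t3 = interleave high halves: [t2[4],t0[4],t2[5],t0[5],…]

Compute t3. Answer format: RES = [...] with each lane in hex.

t0 = [0xda, 0xdd, 0x7a, 0xbf, 0x99, 0x87, 0xa5, 0x6f]
t1 = [0xda, 0x99, 0x7a, 0x87, 0x99, 0xa5, 0xa5, 0x6f]
t2 = [0xda, 0xd1, 0x99, 0x22, 0x7a, 0x42, 0x87, 0x39]
t3 = [0x7a, 0x99, 0x42, 0x87, 0x87, 0xa5, 0x39, 0x6f]

RES = [ 0x7a  0x99  0x42  0x87  0x87  0xa5  0x39  0x6f ]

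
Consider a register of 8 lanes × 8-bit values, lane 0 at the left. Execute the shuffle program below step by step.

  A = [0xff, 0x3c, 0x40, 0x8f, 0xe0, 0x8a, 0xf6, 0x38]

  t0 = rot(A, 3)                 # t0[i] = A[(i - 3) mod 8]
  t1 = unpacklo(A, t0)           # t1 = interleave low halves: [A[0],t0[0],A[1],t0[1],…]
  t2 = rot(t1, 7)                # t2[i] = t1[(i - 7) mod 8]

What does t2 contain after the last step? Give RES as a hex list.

→ t0 |8a|f6|38|ff|3c|40|8f|e0|
→ t1 |ff|8a|3c|f6|40|38|8f|ff|
→ t2 |8a|3c|f6|40|38|8f|ff|ff|

RES = [ 0x8a  0x3c  0xf6  0x40  0x38  0x8f  0xff  0xff ]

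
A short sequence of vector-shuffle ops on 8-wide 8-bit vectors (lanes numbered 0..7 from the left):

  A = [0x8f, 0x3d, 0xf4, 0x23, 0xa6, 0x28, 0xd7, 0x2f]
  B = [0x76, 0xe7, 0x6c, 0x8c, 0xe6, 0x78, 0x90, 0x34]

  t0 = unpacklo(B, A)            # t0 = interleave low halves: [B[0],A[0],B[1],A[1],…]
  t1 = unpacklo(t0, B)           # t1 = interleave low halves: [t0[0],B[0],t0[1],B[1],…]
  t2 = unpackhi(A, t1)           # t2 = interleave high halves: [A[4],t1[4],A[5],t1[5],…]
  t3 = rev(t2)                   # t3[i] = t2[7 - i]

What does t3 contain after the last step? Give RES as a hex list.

  t0: 76 8f e7 3d 6c f4 8c 23
  t1: 76 76 8f e7 e7 6c 3d 8c
  t2: a6 e7 28 6c d7 3d 2f 8c
  t3: 8c 2f 3d d7 6c 28 e7 a6

RES = [0x8c, 0x2f, 0x3d, 0xd7, 0x6c, 0x28, 0xe7, 0xa6]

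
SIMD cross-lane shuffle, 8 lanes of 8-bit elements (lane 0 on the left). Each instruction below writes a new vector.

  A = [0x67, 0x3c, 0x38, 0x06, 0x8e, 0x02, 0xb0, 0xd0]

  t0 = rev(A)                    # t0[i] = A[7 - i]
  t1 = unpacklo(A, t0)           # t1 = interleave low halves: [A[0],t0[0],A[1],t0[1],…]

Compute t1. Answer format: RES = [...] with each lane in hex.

  t0: d0 b0 02 8e 06 38 3c 67
  t1: 67 d0 3c b0 38 02 06 8e

RES = [0x67, 0xd0, 0x3c, 0xb0, 0x38, 0x02, 0x06, 0x8e]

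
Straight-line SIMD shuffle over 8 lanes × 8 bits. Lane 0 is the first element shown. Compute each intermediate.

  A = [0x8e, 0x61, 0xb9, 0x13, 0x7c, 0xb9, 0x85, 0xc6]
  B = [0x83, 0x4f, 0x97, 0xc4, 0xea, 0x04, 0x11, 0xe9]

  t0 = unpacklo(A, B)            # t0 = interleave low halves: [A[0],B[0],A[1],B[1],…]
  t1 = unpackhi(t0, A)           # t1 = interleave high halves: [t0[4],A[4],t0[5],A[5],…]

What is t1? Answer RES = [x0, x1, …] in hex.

RES = [ 0xb9  0x7c  0x97  0xb9  0x13  0x85  0xc4  0xc6 ]

  t0: 8e 83 61 4f b9 97 13 c4
  t1: b9 7c 97 b9 13 85 c4 c6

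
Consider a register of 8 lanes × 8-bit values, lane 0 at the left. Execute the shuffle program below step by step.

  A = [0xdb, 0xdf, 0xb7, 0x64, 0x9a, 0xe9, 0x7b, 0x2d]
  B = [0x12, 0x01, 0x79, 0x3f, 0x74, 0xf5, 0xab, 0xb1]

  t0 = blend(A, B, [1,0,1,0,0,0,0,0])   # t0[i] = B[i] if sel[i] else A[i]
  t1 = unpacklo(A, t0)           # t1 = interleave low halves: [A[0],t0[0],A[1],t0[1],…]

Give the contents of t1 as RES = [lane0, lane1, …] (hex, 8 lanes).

RES = [0xdb, 0x12, 0xdf, 0xdf, 0xb7, 0x79, 0x64, 0x64]

t0 = [0x12, 0xdf, 0x79, 0x64, 0x9a, 0xe9, 0x7b, 0x2d]
t1 = [0xdb, 0x12, 0xdf, 0xdf, 0xb7, 0x79, 0x64, 0x64]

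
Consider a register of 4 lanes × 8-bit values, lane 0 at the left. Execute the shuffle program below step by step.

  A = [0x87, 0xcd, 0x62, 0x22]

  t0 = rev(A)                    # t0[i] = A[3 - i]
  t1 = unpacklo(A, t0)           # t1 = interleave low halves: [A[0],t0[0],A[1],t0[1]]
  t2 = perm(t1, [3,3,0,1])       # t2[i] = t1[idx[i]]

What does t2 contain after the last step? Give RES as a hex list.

t0 = [0x22, 0x62, 0xcd, 0x87]
t1 = [0x87, 0x22, 0xcd, 0x62]
t2 = [0x62, 0x62, 0x87, 0x22]

RES = [ 0x62  0x62  0x87  0x22 ]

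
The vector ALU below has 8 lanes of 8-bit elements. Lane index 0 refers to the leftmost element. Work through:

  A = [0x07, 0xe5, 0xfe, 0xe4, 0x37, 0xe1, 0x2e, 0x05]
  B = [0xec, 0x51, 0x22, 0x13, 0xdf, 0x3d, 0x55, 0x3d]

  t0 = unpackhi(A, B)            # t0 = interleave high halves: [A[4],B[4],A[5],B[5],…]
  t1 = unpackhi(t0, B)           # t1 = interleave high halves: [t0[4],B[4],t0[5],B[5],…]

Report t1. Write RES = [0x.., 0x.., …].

RES = [ 0x2e  0xdf  0x55  0x3d  0x05  0x55  0x3d  0x3d ]

  t0: 37 df e1 3d 2e 55 05 3d
  t1: 2e df 55 3d 05 55 3d 3d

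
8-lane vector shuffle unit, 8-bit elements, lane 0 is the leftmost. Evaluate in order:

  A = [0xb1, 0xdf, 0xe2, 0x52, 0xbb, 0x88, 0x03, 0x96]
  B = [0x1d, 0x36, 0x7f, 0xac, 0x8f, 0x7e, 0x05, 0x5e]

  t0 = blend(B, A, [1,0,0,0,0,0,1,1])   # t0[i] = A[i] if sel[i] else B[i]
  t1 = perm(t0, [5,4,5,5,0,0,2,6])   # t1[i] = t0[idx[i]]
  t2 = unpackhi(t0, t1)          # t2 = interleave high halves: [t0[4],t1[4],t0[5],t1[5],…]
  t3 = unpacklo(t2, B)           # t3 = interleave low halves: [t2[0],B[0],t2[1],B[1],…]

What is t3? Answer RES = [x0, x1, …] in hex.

RES = [0x8f, 0x1d, 0xb1, 0x36, 0x7e, 0x7f, 0xb1, 0xac]

→ t0 |b1|36|7f|ac|8f|7e|03|96|
→ t1 |7e|8f|7e|7e|b1|b1|7f|03|
→ t2 |8f|b1|7e|b1|03|7f|96|03|
→ t3 |8f|1d|b1|36|7e|7f|b1|ac|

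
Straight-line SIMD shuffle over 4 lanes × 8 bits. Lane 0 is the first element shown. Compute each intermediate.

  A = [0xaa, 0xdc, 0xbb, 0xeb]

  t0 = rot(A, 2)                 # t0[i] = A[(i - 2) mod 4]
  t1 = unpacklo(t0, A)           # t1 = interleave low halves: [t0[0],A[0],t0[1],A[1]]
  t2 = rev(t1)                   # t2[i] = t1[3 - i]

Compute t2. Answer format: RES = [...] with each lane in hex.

  t0: bb eb aa dc
  t1: bb aa eb dc
  t2: dc eb aa bb

RES = [ 0xdc  0xeb  0xaa  0xbb ]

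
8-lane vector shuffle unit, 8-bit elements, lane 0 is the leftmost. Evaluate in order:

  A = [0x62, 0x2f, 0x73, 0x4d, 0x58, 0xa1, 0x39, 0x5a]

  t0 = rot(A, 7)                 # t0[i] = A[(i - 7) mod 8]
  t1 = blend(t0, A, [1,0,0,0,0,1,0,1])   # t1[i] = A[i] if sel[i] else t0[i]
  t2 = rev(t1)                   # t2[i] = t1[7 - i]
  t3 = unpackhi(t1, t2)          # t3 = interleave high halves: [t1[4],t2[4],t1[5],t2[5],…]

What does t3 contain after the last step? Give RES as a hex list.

RES = [0xa1, 0x58, 0xa1, 0x4d, 0x5a, 0x73, 0x5a, 0x62]

→ t0 |2f|73|4d|58|a1|39|5a|62|
→ t1 |62|73|4d|58|a1|a1|5a|5a|
→ t2 |5a|5a|a1|a1|58|4d|73|62|
→ t3 |a1|58|a1|4d|5a|73|5a|62|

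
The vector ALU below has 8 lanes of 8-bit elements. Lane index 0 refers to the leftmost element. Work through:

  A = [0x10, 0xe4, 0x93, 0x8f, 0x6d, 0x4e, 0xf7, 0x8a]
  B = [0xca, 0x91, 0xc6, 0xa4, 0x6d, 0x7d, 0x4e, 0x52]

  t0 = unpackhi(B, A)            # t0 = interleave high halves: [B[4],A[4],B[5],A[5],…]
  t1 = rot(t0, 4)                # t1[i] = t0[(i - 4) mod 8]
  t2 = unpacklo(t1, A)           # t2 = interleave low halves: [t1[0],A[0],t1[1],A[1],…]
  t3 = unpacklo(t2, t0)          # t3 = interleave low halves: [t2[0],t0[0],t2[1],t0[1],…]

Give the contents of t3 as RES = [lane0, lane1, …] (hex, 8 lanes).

t0 = [0x6d, 0x6d, 0x7d, 0x4e, 0x4e, 0xf7, 0x52, 0x8a]
t1 = [0x4e, 0xf7, 0x52, 0x8a, 0x6d, 0x6d, 0x7d, 0x4e]
t2 = [0x4e, 0x10, 0xf7, 0xe4, 0x52, 0x93, 0x8a, 0x8f]
t3 = [0x4e, 0x6d, 0x10, 0x6d, 0xf7, 0x7d, 0xe4, 0x4e]

RES = [ 0x4e  0x6d  0x10  0x6d  0xf7  0x7d  0xe4  0x4e ]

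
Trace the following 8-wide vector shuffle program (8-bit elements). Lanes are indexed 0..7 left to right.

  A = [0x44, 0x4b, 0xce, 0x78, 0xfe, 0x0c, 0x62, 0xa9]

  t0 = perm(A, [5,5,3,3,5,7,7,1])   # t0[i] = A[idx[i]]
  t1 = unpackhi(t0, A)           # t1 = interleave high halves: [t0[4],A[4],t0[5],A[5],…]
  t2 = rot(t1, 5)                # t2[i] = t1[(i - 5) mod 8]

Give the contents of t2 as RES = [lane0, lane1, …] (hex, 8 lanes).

RES = [0x0c, 0xa9, 0x62, 0x4b, 0xa9, 0x0c, 0xfe, 0xa9]

  t0: 0c 0c 78 78 0c a9 a9 4b
  t1: 0c fe a9 0c a9 62 4b a9
  t2: 0c a9 62 4b a9 0c fe a9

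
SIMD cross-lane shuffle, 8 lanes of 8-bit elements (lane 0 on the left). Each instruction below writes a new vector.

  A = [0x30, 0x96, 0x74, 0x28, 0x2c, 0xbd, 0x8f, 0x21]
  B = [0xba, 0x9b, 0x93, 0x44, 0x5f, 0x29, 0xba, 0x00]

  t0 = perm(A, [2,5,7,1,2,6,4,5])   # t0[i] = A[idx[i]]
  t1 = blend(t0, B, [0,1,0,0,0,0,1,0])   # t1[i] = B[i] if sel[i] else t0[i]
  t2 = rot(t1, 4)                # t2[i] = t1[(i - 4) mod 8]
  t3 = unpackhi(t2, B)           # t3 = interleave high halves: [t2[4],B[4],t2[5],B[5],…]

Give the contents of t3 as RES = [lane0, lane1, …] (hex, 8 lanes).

→ t0 |74|bd|21|96|74|8f|2c|bd|
→ t1 |74|9b|21|96|74|8f|ba|bd|
→ t2 |74|8f|ba|bd|74|9b|21|96|
→ t3 |74|5f|9b|29|21|ba|96|00|

RES = [ 0x74  0x5f  0x9b  0x29  0x21  0xba  0x96  0x00 ]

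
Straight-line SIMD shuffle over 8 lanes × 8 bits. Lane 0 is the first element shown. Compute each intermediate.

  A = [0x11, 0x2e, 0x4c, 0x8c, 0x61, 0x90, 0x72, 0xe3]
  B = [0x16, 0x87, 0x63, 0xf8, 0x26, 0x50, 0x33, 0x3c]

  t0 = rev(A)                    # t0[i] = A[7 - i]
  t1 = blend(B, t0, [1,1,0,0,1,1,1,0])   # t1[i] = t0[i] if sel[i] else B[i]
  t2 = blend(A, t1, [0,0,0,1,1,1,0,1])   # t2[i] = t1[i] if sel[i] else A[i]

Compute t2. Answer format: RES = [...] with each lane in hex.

RES = [ 0x11  0x2e  0x4c  0xf8  0x8c  0x4c  0x72  0x3c ]

→ t0 |e3|72|90|61|8c|4c|2e|11|
→ t1 |e3|72|63|f8|8c|4c|2e|3c|
→ t2 |11|2e|4c|f8|8c|4c|72|3c|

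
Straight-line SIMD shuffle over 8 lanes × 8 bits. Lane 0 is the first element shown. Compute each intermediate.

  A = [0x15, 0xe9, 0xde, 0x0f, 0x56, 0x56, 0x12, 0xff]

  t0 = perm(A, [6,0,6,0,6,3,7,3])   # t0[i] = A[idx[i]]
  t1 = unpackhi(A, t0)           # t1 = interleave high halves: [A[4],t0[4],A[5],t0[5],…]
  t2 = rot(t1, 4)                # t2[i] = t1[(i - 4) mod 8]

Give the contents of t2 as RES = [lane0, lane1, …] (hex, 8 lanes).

RES = [0x12, 0xff, 0xff, 0x0f, 0x56, 0x12, 0x56, 0x0f]

  t0: 12 15 12 15 12 0f ff 0f
  t1: 56 12 56 0f 12 ff ff 0f
  t2: 12 ff ff 0f 56 12 56 0f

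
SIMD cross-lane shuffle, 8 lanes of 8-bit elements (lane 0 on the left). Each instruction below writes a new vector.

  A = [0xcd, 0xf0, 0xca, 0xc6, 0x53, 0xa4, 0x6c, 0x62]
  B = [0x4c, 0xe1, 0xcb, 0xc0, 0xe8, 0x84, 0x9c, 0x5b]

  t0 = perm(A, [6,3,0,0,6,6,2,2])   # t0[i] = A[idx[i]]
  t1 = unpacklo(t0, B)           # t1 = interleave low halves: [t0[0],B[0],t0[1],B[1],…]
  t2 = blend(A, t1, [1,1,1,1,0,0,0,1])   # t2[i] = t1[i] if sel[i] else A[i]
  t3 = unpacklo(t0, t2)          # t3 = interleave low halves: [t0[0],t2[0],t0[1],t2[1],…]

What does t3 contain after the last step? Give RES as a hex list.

t0 = [0x6c, 0xc6, 0xcd, 0xcd, 0x6c, 0x6c, 0xca, 0xca]
t1 = [0x6c, 0x4c, 0xc6, 0xe1, 0xcd, 0xcb, 0xcd, 0xc0]
t2 = [0x6c, 0x4c, 0xc6, 0xe1, 0x53, 0xa4, 0x6c, 0xc0]
t3 = [0x6c, 0x6c, 0xc6, 0x4c, 0xcd, 0xc6, 0xcd, 0xe1]

RES = [ 0x6c  0x6c  0xc6  0x4c  0xcd  0xc6  0xcd  0xe1 ]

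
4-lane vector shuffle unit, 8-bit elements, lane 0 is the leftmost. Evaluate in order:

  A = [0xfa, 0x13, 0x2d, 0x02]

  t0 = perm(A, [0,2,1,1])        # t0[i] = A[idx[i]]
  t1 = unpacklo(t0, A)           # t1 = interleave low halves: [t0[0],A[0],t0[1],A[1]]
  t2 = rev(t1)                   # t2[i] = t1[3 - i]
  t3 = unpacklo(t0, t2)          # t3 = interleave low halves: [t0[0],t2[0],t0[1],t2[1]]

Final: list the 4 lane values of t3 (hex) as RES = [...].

RES = [ 0xfa  0x13  0x2d  0x2d ]

t0 = [0xfa, 0x2d, 0x13, 0x13]
t1 = [0xfa, 0xfa, 0x2d, 0x13]
t2 = [0x13, 0x2d, 0xfa, 0xfa]
t3 = [0xfa, 0x13, 0x2d, 0x2d]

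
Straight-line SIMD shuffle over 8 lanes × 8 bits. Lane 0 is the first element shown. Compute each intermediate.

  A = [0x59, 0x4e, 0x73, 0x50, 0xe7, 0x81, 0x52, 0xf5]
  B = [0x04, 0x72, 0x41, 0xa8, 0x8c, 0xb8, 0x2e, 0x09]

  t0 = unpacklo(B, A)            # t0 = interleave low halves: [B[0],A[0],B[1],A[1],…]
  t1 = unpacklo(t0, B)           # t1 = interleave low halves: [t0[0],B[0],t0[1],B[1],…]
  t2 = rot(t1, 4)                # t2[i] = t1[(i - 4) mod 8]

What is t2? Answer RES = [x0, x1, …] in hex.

→ t0 |04|59|72|4e|41|73|a8|50|
→ t1 |04|04|59|72|72|41|4e|a8|
→ t2 |72|41|4e|a8|04|04|59|72|

RES = [ 0x72  0x41  0x4e  0xa8  0x04  0x04  0x59  0x72 ]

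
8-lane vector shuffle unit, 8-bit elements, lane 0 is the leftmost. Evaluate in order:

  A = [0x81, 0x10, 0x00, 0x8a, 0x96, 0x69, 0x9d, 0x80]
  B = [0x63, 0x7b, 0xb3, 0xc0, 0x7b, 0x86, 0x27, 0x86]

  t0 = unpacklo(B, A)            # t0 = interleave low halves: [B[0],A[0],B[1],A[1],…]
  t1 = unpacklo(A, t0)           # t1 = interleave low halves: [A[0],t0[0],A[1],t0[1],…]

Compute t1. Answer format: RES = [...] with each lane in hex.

t0 = [0x63, 0x81, 0x7b, 0x10, 0xb3, 0x00, 0xc0, 0x8a]
t1 = [0x81, 0x63, 0x10, 0x81, 0x00, 0x7b, 0x8a, 0x10]

RES = [ 0x81  0x63  0x10  0x81  0x00  0x7b  0x8a  0x10 ]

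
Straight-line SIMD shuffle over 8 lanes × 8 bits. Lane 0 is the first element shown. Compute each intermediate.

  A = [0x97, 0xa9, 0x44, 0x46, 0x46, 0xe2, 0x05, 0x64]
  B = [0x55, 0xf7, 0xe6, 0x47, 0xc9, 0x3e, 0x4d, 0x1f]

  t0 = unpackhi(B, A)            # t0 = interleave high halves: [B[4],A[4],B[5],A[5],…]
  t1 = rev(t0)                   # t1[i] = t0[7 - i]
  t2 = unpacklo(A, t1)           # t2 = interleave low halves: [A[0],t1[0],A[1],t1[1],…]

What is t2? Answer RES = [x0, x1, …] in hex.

  t0: c9 46 3e e2 4d 05 1f 64
  t1: 64 1f 05 4d e2 3e 46 c9
  t2: 97 64 a9 1f 44 05 46 4d

RES = [0x97, 0x64, 0xa9, 0x1f, 0x44, 0x05, 0x46, 0x4d]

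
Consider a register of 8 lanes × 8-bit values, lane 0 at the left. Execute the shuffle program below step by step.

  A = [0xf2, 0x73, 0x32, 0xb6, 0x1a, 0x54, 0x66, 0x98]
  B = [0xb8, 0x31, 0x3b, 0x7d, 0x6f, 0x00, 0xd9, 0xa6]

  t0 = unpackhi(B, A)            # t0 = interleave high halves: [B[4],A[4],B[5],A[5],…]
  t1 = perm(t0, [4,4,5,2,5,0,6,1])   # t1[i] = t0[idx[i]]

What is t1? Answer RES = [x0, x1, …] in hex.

RES = [0xd9, 0xd9, 0x66, 0x00, 0x66, 0x6f, 0xa6, 0x1a]

t0 = [0x6f, 0x1a, 0x00, 0x54, 0xd9, 0x66, 0xa6, 0x98]
t1 = [0xd9, 0xd9, 0x66, 0x00, 0x66, 0x6f, 0xa6, 0x1a]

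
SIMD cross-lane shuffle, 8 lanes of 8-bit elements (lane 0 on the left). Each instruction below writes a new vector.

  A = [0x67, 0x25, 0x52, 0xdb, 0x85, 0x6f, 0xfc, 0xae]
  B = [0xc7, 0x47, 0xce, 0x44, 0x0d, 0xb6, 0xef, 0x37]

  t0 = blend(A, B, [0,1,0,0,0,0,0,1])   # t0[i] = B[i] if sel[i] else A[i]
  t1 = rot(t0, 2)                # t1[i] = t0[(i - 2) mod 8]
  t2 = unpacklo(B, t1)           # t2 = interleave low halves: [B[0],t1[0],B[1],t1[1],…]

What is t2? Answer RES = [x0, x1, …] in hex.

RES = [0xc7, 0xfc, 0x47, 0x37, 0xce, 0x67, 0x44, 0x47]

t0 = [0x67, 0x47, 0x52, 0xdb, 0x85, 0x6f, 0xfc, 0x37]
t1 = [0xfc, 0x37, 0x67, 0x47, 0x52, 0xdb, 0x85, 0x6f]
t2 = [0xc7, 0xfc, 0x47, 0x37, 0xce, 0x67, 0x44, 0x47]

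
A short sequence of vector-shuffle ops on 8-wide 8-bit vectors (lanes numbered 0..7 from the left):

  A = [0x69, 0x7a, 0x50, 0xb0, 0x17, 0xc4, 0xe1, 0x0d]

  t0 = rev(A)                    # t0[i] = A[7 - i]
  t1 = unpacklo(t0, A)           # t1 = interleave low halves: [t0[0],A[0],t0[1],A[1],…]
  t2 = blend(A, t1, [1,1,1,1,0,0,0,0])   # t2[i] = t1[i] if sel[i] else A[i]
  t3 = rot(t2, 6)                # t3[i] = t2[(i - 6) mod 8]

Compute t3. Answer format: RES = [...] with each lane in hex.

RES = [0xe1, 0x7a, 0x17, 0xc4, 0xe1, 0x0d, 0x0d, 0x69]

t0 = [0x0d, 0xe1, 0xc4, 0x17, 0xb0, 0x50, 0x7a, 0x69]
t1 = [0x0d, 0x69, 0xe1, 0x7a, 0xc4, 0x50, 0x17, 0xb0]
t2 = [0x0d, 0x69, 0xe1, 0x7a, 0x17, 0xc4, 0xe1, 0x0d]
t3 = [0xe1, 0x7a, 0x17, 0xc4, 0xe1, 0x0d, 0x0d, 0x69]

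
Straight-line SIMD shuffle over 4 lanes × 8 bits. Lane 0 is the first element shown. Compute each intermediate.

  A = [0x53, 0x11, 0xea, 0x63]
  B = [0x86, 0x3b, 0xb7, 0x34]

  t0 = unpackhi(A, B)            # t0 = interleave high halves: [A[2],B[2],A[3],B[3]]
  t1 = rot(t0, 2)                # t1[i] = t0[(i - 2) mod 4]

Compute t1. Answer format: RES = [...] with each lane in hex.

RES = [0x63, 0x34, 0xea, 0xb7]

  t0: ea b7 63 34
  t1: 63 34 ea b7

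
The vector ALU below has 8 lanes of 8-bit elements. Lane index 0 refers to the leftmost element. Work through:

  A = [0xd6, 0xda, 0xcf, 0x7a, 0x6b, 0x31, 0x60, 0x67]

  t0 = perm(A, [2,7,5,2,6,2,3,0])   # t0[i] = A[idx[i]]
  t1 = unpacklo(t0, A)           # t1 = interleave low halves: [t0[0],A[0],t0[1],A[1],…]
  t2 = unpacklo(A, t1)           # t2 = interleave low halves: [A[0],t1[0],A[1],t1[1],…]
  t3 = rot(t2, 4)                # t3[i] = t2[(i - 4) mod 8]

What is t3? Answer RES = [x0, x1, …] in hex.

→ t0 |cf|67|31|cf|60|cf|7a|d6|
→ t1 |cf|d6|67|da|31|cf|cf|7a|
→ t2 |d6|cf|da|d6|cf|67|7a|da|
→ t3 |cf|67|7a|da|d6|cf|da|d6|

RES = [ 0xcf  0x67  0x7a  0xda  0xd6  0xcf  0xda  0xd6 ]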